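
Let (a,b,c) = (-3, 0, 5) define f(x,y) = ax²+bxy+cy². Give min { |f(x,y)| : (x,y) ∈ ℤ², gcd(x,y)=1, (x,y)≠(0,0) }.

descent: ρ → (5,0,-3)
descent: ρ → (-3,6,2)  [lands on river]
river: ρ → (2,6,-3)
closes: descent 2, river 2
min |a| on river = 2

2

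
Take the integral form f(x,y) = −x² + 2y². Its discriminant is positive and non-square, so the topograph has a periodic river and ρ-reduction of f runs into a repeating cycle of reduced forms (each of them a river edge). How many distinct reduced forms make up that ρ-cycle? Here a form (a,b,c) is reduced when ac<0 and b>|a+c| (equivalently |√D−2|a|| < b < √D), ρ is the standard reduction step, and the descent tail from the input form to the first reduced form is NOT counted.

D = 8, ⌊√D⌋ = 2
descent: ρ → (2,0,-1)
descent: ρ → (-1,2,1)  [lands on river]
river: ρ → (1,2,-1)
ρ-cycle length = 2 (tail of 2 descent steps not counted)

2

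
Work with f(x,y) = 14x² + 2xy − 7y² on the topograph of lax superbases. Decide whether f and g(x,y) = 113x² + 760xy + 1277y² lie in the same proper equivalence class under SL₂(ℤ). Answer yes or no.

D₁ = 396, D₂ = 396
river cycle of f (length 4): (-7, 12, 9), (9, 6, -10), (-10, 14, 5), (5, 16, -7)
river cycle of g (length 4): (-7, 12, 9), (9, 6, -10), (-10, 14, 5), (5, 16, -7)
cycles coincide ⇒ equivalent

yes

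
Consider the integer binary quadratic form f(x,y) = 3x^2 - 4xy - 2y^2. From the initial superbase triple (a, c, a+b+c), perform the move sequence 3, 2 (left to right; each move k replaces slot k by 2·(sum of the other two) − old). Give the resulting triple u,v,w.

start (3,-2,-3) = (f(1,0),f(0,1),f(1,1))
replace slot 3: 2·(3+(-2)) − (-3) = 5 → (3,-2,5)
replace slot 2: 2·(3+5) − (-2) = 18 → (3,18,5)

3,18,5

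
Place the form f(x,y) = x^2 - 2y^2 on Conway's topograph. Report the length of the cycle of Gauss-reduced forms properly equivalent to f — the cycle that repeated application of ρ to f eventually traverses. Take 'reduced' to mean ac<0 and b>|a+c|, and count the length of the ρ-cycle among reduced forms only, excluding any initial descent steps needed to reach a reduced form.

D = 8, ⌊√D⌋ = 2
descent: ρ → (-2,0,1)
descent: ρ → (1,2,-1)  [lands on river]
river: ρ → (-1,2,1)
ρ-cycle length = 2 (tail of 2 descent steps not counted)

2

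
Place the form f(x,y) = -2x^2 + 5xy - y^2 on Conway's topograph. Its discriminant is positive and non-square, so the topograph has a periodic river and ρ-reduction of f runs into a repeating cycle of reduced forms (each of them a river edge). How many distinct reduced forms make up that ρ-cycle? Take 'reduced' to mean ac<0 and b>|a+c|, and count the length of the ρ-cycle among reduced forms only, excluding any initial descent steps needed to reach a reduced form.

D = 17, ⌊√D⌋ = 4
descent: ρ → (-1,3,2)  [lands on river]
river: ρ → (2,1,-2)
river: ρ → (-2,3,1)
river: ρ → (1,3,-2)
river: ρ → (-2,1,2)
river: ρ → (2,3,-1)
ρ-cycle length = 6 (tail of 1 descent step not counted)

6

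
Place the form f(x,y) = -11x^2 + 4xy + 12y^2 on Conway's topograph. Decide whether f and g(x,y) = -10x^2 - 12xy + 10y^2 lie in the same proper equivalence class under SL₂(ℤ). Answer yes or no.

D₁ = 544, D₂ = 544
river cycle of f (length 4): (12, 20, -3), (-3, 22, 5), (5, 18, -11), (-11, 4, 12)
river cycle of g (length 6): (10, 12, -10), (-10, 8, 12), (12, 16, -6), (-6, 20, 6), (6, 16, -12), (-12, 8, 10)
cycles differ ⇒ inequivalent

no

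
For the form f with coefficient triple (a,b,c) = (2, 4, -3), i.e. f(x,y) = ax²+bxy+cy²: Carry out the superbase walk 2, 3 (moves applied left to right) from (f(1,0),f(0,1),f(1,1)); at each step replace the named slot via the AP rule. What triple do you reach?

start (2,-3,3) = (f(1,0),f(0,1),f(1,1))
replace slot 2: 2·(2+3) − (-3) = 13 → (2,13,3)
replace slot 3: 2·(2+13) − 3 = 27 → (2,13,27)

2,13,27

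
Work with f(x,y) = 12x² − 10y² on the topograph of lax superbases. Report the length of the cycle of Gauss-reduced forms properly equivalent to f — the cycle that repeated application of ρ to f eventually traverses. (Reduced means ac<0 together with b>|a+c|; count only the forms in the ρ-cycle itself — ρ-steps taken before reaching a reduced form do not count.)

D = 480, ⌊√D⌋ = 21
descent: ρ → (-10,20,2)  [lands on river]
river: ρ → (2,20,-10)
ρ-cycle length = 2 (tail of 1 descent step not counted)

2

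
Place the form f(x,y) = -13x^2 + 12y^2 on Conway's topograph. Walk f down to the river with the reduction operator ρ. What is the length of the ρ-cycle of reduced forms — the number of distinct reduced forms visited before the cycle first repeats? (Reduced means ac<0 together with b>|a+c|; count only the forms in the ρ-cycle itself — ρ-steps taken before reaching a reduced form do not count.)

D = 624, ⌊√D⌋ = 24
descent: ρ → (12,24,-1)  [lands on river]
river: ρ → (-1,24,12)
ρ-cycle length = 2 (tail of 1 descent step not counted)

2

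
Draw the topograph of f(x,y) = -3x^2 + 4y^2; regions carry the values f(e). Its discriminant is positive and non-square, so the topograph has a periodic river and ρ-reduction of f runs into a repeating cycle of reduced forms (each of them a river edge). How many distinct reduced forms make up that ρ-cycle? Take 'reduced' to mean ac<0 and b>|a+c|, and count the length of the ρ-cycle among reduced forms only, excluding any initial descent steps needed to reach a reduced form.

D = 48, ⌊√D⌋ = 6
descent: ρ → (4,0,-3)
descent: ρ → (-3,6,1)  [lands on river]
river: ρ → (1,6,-3)
ρ-cycle length = 2 (tail of 2 descent steps not counted)

2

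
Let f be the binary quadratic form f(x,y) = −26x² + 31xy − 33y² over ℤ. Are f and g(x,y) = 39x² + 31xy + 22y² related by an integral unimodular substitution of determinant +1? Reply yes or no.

D₁ = -2471, D₂ = -2471
f is negative-definite; reduce −f:
−f: translate: b→21 (≡-31 mod 52), so (26,-31,33)→(26,21,28)
−f: reduced (well bottom): (26,21,28) with a≤c, −a<b≤a
flip sign back: reduced form of f is (-26,-21,-28)
g: flip: (39,31,22)→(22,-31,39)
g: translate: b→13 (≡-31 mod 44), so (22,-31,39)→(22,13,30)
g: reduced (well bottom): (22,13,30) with a≤c, −a<b≤a
reduced forms (-26, -21, -28) vs (22, 13, 30) ⇒ inequivalent

no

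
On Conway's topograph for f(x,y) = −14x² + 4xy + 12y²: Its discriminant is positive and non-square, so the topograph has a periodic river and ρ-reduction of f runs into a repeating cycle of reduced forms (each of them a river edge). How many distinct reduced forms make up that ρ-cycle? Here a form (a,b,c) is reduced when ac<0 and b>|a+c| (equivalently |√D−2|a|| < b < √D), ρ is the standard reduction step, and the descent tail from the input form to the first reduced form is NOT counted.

D = 688, ⌊√D⌋ = 26
river: ρ → (12,20,-6)
river: ρ → (-6,16,18)
river: ρ → (18,20,-4)
river: ρ → (-4,20,18)
river: ρ → (18,16,-6)
river: ρ → (-6,20,12)
river: ρ → (12,4,-14)
river: ρ → (-14,24,2)
river: ρ → (2,24,-14)
river: ρ → (-14,4,12)
ρ-cycle length = 10 (tail of 0 descent steps not counted)

10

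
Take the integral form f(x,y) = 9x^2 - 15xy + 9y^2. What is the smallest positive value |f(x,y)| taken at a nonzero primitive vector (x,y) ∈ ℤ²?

translate: b→3 (≡-15 mod 18), so (9,-15,9)→(9,3,3)
flip: (9,3,3)→(3,-3,9)
translate: b→3 (≡-3 mod 6), so (3,-3,9)→(3,3,9)
reduced (well bottom): (3,3,9) with a≤c, −a<b≤a
well minimum = a = 3

3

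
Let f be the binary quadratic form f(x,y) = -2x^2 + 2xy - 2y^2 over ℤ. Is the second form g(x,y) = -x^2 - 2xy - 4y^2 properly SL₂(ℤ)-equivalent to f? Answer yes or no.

D₁ = -12, D₂ = -12
f is negative-definite; reduce −f:
−f: translate: b→2 (≡-2 mod 4), so (2,-2,2)→(2,2,2)
−f: reduced (well bottom): (2,2,2) with a≤c, −a<b≤a
flip sign back: reduced form of f is (-2,-2,-2)
g is negative-definite; reduce −g:
−g: translate: b→0 (≡2 mod 2), so (1,2,4)→(1,0,3)
−g: reduced (well bottom): (1,0,3) with a≤c, −a<b≤a
flip sign back: reduced form of g is (-1,0,-3)
reduced forms (-2, -2, -2) vs (-1, 0, -3) ⇒ inequivalent

no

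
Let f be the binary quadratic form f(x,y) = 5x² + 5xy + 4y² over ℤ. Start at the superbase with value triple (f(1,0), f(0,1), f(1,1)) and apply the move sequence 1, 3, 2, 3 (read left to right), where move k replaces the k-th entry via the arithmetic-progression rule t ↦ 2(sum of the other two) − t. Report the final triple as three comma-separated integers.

start (5,4,14) = (f(1,0),f(0,1),f(1,1))
replace slot 1: 2·(4+14) − 5 = 31 → (31,4,14)
replace slot 3: 2·(31+4) − 14 = 56 → (31,4,56)
replace slot 2: 2·(31+56) − 4 = 170 → (31,170,56)
replace slot 3: 2·(31+170) − 56 = 346 → (31,170,346)

31,170,346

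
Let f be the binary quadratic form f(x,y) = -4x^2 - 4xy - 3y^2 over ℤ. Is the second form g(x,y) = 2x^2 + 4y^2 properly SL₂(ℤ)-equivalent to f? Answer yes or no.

D₁ = -32, D₂ = -32
f is negative-definite; reduce −f:
−f: flip: (4,4,3)→(3,-4,4)
−f: translate: b→2 (≡-4 mod 6), so (3,-4,4)→(3,2,3)
−f: reduced (well bottom): (3,2,3) with a≤c, −a<b≤a
flip sign back: reduced form of f is (-3,-2,-3)
g: reduced (well bottom): (2,0,4) with a≤c, −a<b≤a
reduced forms (-3, -2, -3) vs (2, 0, 4) ⇒ inequivalent

no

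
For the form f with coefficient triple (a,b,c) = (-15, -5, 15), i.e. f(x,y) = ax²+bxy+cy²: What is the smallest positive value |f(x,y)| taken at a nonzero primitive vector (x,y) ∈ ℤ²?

descent: ρ → (15,5,-15)  [lands on river]
river: ρ → (-15,25,5)
river: ρ → (5,25,-15)
river: ρ → (-15,5,15)
river: ρ → (15,25,-5)
river: ρ → (-5,25,15)
closes: descent 1, river 6
min |a| on river = 5

5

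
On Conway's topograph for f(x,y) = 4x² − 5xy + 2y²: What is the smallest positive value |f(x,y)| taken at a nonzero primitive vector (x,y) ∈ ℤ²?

translate: b→3 (≡-5 mod 8), so (4,-5,2)→(4,3,1)
flip: (4,3,1)→(1,-3,4)
translate: b→1 (≡-3 mod 2), so (1,-3,4)→(1,1,2)
reduced (well bottom): (1,1,2) with a≤c, −a<b≤a
well minimum = a = 1

1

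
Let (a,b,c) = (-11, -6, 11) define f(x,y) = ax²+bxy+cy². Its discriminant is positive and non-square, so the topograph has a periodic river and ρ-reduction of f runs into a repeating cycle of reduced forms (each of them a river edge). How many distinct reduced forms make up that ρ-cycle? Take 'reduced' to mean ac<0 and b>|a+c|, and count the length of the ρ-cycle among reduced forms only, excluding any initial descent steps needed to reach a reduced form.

D = 520, ⌊√D⌋ = 22
descent: ρ → (11,6,-11)  [lands on river]
river: ρ → (-11,16,6)
river: ρ → (6,20,-5)
river: ρ → (-5,20,6)
river: ρ → (6,16,-11)
river: ρ → (-11,6,11)
river: ρ → (11,16,-6)
river: ρ → (-6,20,5)
river: ρ → (5,20,-6)
river: ρ → (-6,16,11)
ρ-cycle length = 10 (tail of 1 descent step not counted)

10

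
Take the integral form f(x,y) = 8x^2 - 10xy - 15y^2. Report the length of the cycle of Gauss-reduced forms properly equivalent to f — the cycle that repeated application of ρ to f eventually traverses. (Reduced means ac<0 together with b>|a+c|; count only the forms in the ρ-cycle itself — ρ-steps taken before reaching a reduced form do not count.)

D = 580, ⌊√D⌋ = 24
descent: ρ → (-15,10,8)  [lands on river]
river: ρ → (8,22,-3)
river: ρ → (-3,20,15)
river: ρ → (15,10,-8)
river: ρ → (-8,22,3)
river: ρ → (3,20,-15)
ρ-cycle length = 6 (tail of 1 descent step not counted)

6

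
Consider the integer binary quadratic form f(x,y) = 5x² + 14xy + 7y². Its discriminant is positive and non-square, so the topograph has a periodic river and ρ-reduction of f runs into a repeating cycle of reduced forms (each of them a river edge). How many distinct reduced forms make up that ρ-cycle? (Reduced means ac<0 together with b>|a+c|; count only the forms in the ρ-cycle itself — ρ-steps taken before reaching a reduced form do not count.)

D = 56, ⌊√D⌋ = 7
descent: ρ → (7,0,-2)
descent: ρ → (-2,4,5)  [lands on river]
river: ρ → (5,6,-1)
river: ρ → (-1,6,5)
river: ρ → (5,4,-2)
ρ-cycle length = 4 (tail of 2 descent steps not counted)

4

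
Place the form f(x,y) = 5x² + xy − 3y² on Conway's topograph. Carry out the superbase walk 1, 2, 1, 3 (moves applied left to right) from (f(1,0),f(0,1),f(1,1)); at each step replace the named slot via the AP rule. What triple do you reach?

start (5,-3,3) = (f(1,0),f(0,1),f(1,1))
replace slot 1: 2·((-3)+3) − 5 = -5 → (-5,-3,3)
replace slot 2: 2·((-5)+3) − (-3) = -1 → (-5,-1,3)
replace slot 1: 2·((-1)+3) − (-5) = 9 → (9,-1,3)
replace slot 3: 2·(9+(-1)) − 3 = 13 → (9,-1,13)

9,-1,13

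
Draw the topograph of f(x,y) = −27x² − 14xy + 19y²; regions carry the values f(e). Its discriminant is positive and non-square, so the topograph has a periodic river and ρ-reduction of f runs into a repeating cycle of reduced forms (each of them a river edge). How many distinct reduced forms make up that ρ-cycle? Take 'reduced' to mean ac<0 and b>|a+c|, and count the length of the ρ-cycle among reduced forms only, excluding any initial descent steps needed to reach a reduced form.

D = 2248, ⌊√D⌋ = 47
descent: ρ → (19,14,-27)  [lands on river]
river: ρ → (-27,40,6)
river: ρ → (6,44,-13)
river: ρ → (-13,34,21)
river: ρ → (21,8,-26)
river: ρ → (-26,44,3)
river: ρ → (3,46,-11)
river: ρ → (-11,42,11)
river: ρ → (11,46,-3)
river: ρ → (-3,44,26)
river: ρ → (26,8,-21)
river: ρ → (-21,34,13)
river: ρ → (13,44,-6)
river: ρ → (-6,40,27)
river: ρ → (27,14,-19)
river: ρ → (-19,24,22)
river: ρ → (22,20,-21)
river: ρ → (-21,22,21)
river: ρ → (21,20,-22)
river: ρ → (-22,24,19)
ρ-cycle length = 20 (tail of 1 descent step not counted)

20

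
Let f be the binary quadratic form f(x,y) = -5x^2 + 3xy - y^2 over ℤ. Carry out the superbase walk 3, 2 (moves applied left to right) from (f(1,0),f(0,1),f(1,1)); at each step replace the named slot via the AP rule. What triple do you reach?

start (-5,-1,-3) = (f(1,0),f(0,1),f(1,1))
replace slot 3: 2·((-5)+(-1)) − (-3) = -9 → (-5,-1,-9)
replace slot 2: 2·((-5)+(-9)) − (-1) = -27 → (-5,-27,-9)

-5,-27,-9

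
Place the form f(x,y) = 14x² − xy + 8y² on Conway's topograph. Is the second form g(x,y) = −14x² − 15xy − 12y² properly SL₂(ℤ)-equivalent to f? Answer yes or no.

D₁ = -447, D₂ = -447
f: flip: (14,-1,8)→(8,1,14)
f: reduced (well bottom): (8,1,14) with a≤c, −a<b≤a
g is negative-definite; reduce −g:
−g: translate: b→-13 (≡15 mod 28), so (14,15,12)→(14,-13,11)
−g: flip: (14,-13,11)→(11,13,14)
−g: translate: b→-9 (≡13 mod 22), so (11,13,14)→(11,-9,12)
−g: reduced (well bottom): (11,-9,12) with a≤c, −a<b≤a
flip sign back: reduced form of g is (-11,9,-12)
reduced forms (8, 1, 14) vs (-11, 9, -12) ⇒ inequivalent

no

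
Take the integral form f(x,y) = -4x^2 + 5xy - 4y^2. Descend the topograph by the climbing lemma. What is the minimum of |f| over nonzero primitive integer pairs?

translate: b→3 (≡-5 mod 8), so (4,-5,4)→(4,3,3)
flip: (4,3,3)→(3,-3,4)
translate: b→3 (≡-3 mod 6), so (3,-3,4)→(3,3,4)
reduced (well bottom): (3,3,4) with a≤c, −a<b≤a
well minimum |f| = |-3| = 3 (negative-definite)

3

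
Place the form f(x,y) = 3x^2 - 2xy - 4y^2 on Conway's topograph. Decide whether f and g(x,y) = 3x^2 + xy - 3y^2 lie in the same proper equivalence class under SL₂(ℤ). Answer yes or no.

D₁ = 52, D₂ = 37
discriminants differ ⇒ not SL₂(ℤ)-equivalent

no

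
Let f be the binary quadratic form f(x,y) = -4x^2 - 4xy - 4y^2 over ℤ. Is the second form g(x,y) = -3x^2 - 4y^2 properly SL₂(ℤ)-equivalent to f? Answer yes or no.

D₁ = -48, D₂ = -48
f is negative-definite; reduce −f:
−f: reduced (well bottom): (4,4,4) with a≤c, −a<b≤a
flip sign back: reduced form of f is (-4,-4,-4)
g is negative-definite; reduce −g:
−g: reduced (well bottom): (3,0,4) with a≤c, −a<b≤a
flip sign back: reduced form of g is (-3,0,-4)
reduced forms (-4, -4, -4) vs (-3, 0, -4) ⇒ inequivalent

no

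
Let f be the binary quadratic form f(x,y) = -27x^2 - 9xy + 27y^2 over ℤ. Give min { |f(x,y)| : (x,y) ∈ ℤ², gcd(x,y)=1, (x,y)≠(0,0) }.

descent: ρ → (27,9,-27)  [lands on river]
river: ρ → (-27,45,9)
river: ρ → (9,45,-27)
river: ρ → (-27,9,27)
river: ρ → (27,45,-9)
river: ρ → (-9,45,27)
closes: descent 1, river 6
min |a| on river = 9

9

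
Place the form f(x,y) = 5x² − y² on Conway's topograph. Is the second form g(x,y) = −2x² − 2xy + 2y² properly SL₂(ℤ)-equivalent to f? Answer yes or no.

D₁ = 20, D₂ = 20
river cycle of f (length 2): (-1, 4, 1), (1, 4, -1)
river cycle of g (length 2): (2, 2, -2), (-2, 2, 2)
cycles differ ⇒ inequivalent

no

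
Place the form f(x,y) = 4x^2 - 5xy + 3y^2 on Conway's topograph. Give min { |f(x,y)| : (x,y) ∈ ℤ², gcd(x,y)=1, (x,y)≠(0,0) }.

translate: b→3 (≡-5 mod 8), so (4,-5,3)→(4,3,2)
flip: (4,3,2)→(2,-3,4)
translate: b→1 (≡-3 mod 4), so (2,-3,4)→(2,1,3)
reduced (well bottom): (2,1,3) with a≤c, −a<b≤a
well minimum = a = 2

2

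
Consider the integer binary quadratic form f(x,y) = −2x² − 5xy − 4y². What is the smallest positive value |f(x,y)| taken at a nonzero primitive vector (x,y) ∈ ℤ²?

translate: b→1 (≡5 mod 4), so (2,5,4)→(2,1,1)
flip: (2,1,1)→(1,-1,2)
translate: b→1 (≡-1 mod 2), so (1,-1,2)→(1,1,2)
reduced (well bottom): (1,1,2) with a≤c, −a<b≤a
well minimum |f| = |-1| = 1 (negative-definite)

1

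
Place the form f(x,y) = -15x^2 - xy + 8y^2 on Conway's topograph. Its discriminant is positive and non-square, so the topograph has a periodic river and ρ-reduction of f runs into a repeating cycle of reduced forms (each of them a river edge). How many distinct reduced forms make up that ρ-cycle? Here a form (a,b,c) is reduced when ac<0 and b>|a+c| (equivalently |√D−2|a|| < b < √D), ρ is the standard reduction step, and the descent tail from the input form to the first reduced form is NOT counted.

D = 481, ⌊√D⌋ = 21
descent: ρ → (8,17,-6)  [lands on river]
river: ρ → (-6,19,5)
river: ρ → (5,21,-2)
river: ρ → (-2,19,15)
river: ρ → (15,11,-6)
river: ρ → (-6,13,13)
river: ρ → (13,13,-6)
river: ρ → (-6,11,15)
river: ρ → (15,19,-2)
river: ρ → (-2,21,5)
river: ρ → (5,19,-6)
river: ρ → (-6,17,8)
river: ρ → (8,15,-8)
river: ρ → (-8,17,6)
river: ρ → (6,19,-5)
river: ρ → (-5,21,2)
river: ρ → (2,19,-15)
river: ρ → (-15,11,6)
river: ρ → (6,13,-13)
river: ρ → (-13,13,6)
river: ρ → (6,11,-15)
river: ρ → (-15,19,2)
river: ρ → (2,21,-5)
river: ρ → (-5,19,6)
river: ρ → (6,17,-8)
river: ρ → (-8,15,8)
ρ-cycle length = 26 (tail of 1 descent step not counted)

26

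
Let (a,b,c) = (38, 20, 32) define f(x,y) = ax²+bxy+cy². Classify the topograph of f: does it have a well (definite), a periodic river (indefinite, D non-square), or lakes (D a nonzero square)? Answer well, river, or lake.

D = b²−4ac = 20² − 4·38·32 = -4464
D < 0 ⇒ definite ⇒ every region one sign ⇒ single well

well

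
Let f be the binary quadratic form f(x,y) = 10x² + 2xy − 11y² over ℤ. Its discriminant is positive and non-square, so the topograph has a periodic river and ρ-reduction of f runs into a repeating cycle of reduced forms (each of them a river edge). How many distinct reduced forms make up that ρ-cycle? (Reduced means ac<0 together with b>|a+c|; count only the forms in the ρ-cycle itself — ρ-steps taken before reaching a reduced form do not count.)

D = 444, ⌊√D⌋ = 21
river: ρ → (-11,20,1)
river: ρ → (1,20,-11)
river: ρ → (-11,2,10)
river: ρ → (10,18,-3)
river: ρ → (-3,18,10)
river: ρ → (10,2,-11)
ρ-cycle length = 6 (tail of 0 descent steps not counted)

6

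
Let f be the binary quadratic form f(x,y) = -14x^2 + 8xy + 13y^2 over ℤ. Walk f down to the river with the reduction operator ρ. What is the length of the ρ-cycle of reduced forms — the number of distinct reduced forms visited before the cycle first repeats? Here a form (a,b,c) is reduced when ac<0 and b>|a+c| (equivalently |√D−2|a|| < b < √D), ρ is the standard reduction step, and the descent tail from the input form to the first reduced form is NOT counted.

D = 792, ⌊√D⌋ = 28
river: ρ → (13,18,-9)
river: ρ → (-9,18,13)
river: ρ → (13,8,-14)
river: ρ → (-14,20,7)
river: ρ → (7,22,-11)
river: ρ → (-11,22,7)
river: ρ → (7,20,-14)
river: ρ → (-14,8,13)
ρ-cycle length = 8 (tail of 0 descent steps not counted)

8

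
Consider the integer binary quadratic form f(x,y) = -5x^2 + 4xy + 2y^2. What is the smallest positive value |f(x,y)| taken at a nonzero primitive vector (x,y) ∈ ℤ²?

river: ρ → (2,4,-5)
river: ρ → (-5,6,1)
river: ρ → (1,6,-5)
river: ρ → (-5,4,2)
closes: descent 0, river 4
min |a| on river = 1

1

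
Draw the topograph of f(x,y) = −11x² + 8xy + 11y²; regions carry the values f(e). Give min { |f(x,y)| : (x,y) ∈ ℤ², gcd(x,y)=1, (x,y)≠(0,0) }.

river: ρ → (11,14,-8)
river: ρ → (-8,18,7)
river: ρ → (7,10,-16)
river: ρ → (-16,22,1)
river: ρ → (1,22,-16)
river: ρ → (-16,10,7)
river: ρ → (7,18,-8)
river: ρ → (-8,14,11)
river: ρ → (11,8,-11)
river: ρ → (-11,14,8)
river: ρ → (8,18,-7)
river: ρ → (-7,10,16)
river: ρ → (16,22,-1)
river: ρ → (-1,22,16)
river: ρ → (16,10,-7)
river: ρ → (-7,18,8)
river: ρ → (8,14,-11)
river: ρ → (-11,8,11)
closes: descent 0, river 18
min |a| on river = 1

1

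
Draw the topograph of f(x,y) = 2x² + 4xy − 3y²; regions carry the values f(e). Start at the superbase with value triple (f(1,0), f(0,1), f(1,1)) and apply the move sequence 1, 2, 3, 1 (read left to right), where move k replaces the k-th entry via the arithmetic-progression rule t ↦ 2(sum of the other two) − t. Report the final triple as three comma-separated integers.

start (2,-3,3) = (f(1,0),f(0,1),f(1,1))
replace slot 1: 2·((-3)+3) − 2 = -2 → (-2,-3,3)
replace slot 2: 2·((-2)+3) − (-3) = 5 → (-2,5,3)
replace slot 3: 2·((-2)+5) − 3 = 3 → (-2,5,3)
replace slot 1: 2·(5+3) − (-2) = 18 → (18,5,3)

18,5,3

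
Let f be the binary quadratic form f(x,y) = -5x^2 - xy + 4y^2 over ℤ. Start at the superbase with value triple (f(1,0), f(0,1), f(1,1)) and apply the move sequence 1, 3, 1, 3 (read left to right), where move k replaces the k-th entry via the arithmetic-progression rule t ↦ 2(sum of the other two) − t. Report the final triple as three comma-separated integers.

start (-5,4,-2) = (f(1,0),f(0,1),f(1,1))
replace slot 1: 2·(4+(-2)) − (-5) = 9 → (9,4,-2)
replace slot 3: 2·(9+4) − (-2) = 28 → (9,4,28)
replace slot 1: 2·(4+28) − 9 = 55 → (55,4,28)
replace slot 3: 2·(55+4) − 28 = 90 → (55,4,90)

55,4,90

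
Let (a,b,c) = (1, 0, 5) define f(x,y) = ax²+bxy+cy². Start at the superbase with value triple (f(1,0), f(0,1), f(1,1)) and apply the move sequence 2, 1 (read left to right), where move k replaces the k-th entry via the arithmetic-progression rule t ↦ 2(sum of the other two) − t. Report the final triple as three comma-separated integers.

start (1,5,6) = (f(1,0),f(0,1),f(1,1))
replace slot 2: 2·(1+6) − 5 = 9 → (1,9,6)
replace slot 1: 2·(9+6) − 1 = 29 → (29,9,6)

29,9,6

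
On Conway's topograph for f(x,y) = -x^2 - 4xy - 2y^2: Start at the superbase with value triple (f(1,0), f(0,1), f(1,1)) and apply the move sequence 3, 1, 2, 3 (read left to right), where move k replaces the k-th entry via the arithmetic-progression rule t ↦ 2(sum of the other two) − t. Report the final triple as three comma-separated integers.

start (-1,-2,-7) = (f(1,0),f(0,1),f(1,1))
replace slot 3: 2·((-1)+(-2)) − (-7) = 1 → (-1,-2,1)
replace slot 1: 2·((-2)+1) − (-1) = -1 → (-1,-2,1)
replace slot 2: 2·((-1)+1) − (-2) = 2 → (-1,2,1)
replace slot 3: 2·((-1)+2) − 1 = 1 → (-1,2,1)

-1,2,1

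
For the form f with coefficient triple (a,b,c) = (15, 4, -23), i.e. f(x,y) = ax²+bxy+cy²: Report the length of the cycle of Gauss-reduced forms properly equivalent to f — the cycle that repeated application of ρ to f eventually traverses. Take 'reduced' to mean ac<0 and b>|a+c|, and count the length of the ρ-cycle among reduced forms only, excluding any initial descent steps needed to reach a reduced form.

D = 1396, ⌊√D⌋ = 37
descent: ρ → (-23,-4,15)
descent: ρ → (15,34,-4)  [lands on river]
river: ρ → (-4,30,31)
river: ρ → (31,32,-3)
river: ρ → (-3,34,20)
river: ρ → (20,6,-17)
river: ρ → (-17,28,9)
river: ρ → (9,26,-20)
river: ρ → (-20,14,15)
river: ρ → (15,16,-19)
river: ρ → (-19,22,12)
river: ρ → (12,26,-15)
river: ρ → (-15,34,4)
river: ρ → (4,30,-31)
river: ρ → (-31,32,3)
river: ρ → (3,34,-20)
river: ρ → (-20,6,17)
river: ρ → (17,28,-9)
river: ρ → (-9,26,20)
river: ρ → (20,14,-15)
river: ρ → (-15,16,19)
river: ρ → (19,22,-12)
river: ρ → (-12,26,15)
ρ-cycle length = 22 (tail of 2 descent steps not counted)

22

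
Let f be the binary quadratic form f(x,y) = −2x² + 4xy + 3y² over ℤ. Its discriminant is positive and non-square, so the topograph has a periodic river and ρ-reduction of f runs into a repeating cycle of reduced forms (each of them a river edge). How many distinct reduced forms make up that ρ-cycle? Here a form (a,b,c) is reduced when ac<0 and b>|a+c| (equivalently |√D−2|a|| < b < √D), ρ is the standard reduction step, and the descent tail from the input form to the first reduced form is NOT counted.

D = 40, ⌊√D⌋ = 6
river: ρ → (3,2,-3)
river: ρ → (-3,4,2)
river: ρ → (2,4,-3)
river: ρ → (-3,2,3)
river: ρ → (3,4,-2)
river: ρ → (-2,4,3)
ρ-cycle length = 6 (tail of 0 descent steps not counted)

6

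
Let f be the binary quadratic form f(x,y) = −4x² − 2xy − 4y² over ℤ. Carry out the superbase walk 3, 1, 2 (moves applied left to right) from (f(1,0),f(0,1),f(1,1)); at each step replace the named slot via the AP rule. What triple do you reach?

start (-4,-4,-10) = (f(1,0),f(0,1),f(1,1))
replace slot 3: 2·((-4)+(-4)) − (-10) = -6 → (-4,-4,-6)
replace slot 1: 2·((-4)+(-6)) − (-4) = -16 → (-16,-4,-6)
replace slot 2: 2·((-16)+(-6)) − (-4) = -40 → (-16,-40,-6)

-16,-40,-6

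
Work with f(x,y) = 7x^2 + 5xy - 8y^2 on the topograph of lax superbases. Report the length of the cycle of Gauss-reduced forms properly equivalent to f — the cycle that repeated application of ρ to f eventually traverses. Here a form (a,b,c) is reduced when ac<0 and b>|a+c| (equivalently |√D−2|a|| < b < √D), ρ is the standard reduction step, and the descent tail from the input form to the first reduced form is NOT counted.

D = 249, ⌊√D⌋ = 15
river: ρ → (-8,11,4)
river: ρ → (4,13,-5)
river: ρ → (-5,7,10)
river: ρ → (10,13,-2)
river: ρ → (-2,15,3)
river: ρ → (3,15,-2)
river: ρ → (-2,13,10)
river: ρ → (10,7,-5)
river: ρ → (-5,13,4)
river: ρ → (4,11,-8)
river: ρ → (-8,5,7)
river: ρ → (7,9,-6)
river: ρ → (-6,15,1)
river: ρ → (1,15,-6)
river: ρ → (-6,9,7)
river: ρ → (7,5,-8)
ρ-cycle length = 16 (tail of 0 descent steps not counted)

16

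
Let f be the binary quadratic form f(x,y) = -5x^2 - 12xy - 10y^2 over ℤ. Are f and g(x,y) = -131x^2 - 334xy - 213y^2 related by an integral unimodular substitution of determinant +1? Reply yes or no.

D₁ = -56, D₂ = -56
f is negative-definite; reduce −f:
−f: translate: b→2 (≡12 mod 10), so (5,12,10)→(5,2,3)
−f: flip: (5,2,3)→(3,-2,5)
−f: reduced (well bottom): (3,-2,5) with a≤c, −a<b≤a
flip sign back: reduced form of f is (-3,2,-5)
g is negative-definite; reduce −g:
−g: translate: b→72 (≡334 mod 262), so (131,334,213)→(131,72,10)
−g: flip: (131,72,10)→(10,-72,131)
−g: translate: b→8 (≡-72 mod 20), so (10,-72,131)→(10,8,3)
−g: flip: (10,8,3)→(3,-8,10)
−g: translate: b→-2 (≡-8 mod 6), so (3,-8,10)→(3,-2,5)
−g: reduced (well bottom): (3,-2,5) with a≤c, −a<b≤a
flip sign back: reduced form of g is (-3,2,-5)
reduced forms (-3, 2, -5) vs (-3, 2, -5) ⇒ equivalent

yes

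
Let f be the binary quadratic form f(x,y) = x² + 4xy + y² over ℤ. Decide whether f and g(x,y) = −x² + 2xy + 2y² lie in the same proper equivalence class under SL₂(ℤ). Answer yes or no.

D₁ = 12, D₂ = 12
river cycle of f (length 2): (1, 2, -2), (-2, 2, 1)
river cycle of g (length 2): (2, 2, -1), (-1, 2, 2)
cycles differ ⇒ inequivalent

no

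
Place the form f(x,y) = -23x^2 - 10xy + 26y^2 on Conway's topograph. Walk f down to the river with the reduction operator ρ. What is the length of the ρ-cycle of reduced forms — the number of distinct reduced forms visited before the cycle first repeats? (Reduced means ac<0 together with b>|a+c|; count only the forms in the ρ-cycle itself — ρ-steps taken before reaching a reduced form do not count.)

D = 2492, ⌊√D⌋ = 49
descent: ρ → (26,10,-23)  [lands on river]
river: ρ → (-23,36,13)
river: ρ → (13,42,-14)
river: ρ → (-14,42,13)
river: ρ → (13,36,-23)
river: ρ → (-23,10,26)
river: ρ → (26,42,-7)
river: ρ → (-7,42,26)
ρ-cycle length = 8 (tail of 1 descent step not counted)

8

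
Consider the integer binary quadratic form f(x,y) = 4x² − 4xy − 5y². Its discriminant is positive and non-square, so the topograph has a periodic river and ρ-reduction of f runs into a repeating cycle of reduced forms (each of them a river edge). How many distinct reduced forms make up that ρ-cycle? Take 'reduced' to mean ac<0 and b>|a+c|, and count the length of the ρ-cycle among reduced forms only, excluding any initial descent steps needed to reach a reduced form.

D = 96, ⌊√D⌋ = 9
descent: ρ → (-5,4,4)  [lands on river]
river: ρ → (4,4,-5)
river: ρ → (-5,6,3)
river: ρ → (3,6,-5)
ρ-cycle length = 4 (tail of 1 descent step not counted)

4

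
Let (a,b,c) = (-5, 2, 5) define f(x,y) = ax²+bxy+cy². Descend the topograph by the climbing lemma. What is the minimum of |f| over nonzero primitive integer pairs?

river: ρ → (5,8,-2)
river: ρ → (-2,8,5)
river: ρ → (5,2,-5)
river: ρ → (-5,8,2)
river: ρ → (2,8,-5)
river: ρ → (-5,2,5)
closes: descent 0, river 6
min |a| on river = 2

2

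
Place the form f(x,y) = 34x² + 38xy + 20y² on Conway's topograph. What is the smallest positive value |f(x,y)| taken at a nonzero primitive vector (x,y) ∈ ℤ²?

translate: b→-30 (≡38 mod 68), so (34,38,20)→(34,-30,16)
flip: (34,-30,16)→(16,30,34)
translate: b→-2 (≡30 mod 32), so (16,30,34)→(16,-2,20)
reduced (well bottom): (16,-2,20) with a≤c, −a<b≤a
well minimum = a = 16

16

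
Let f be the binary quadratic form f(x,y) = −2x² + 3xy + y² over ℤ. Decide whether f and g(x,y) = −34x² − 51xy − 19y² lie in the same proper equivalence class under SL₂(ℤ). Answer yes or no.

D₁ = 17, D₂ = 17
river cycle of f (length 6): (1, 3, -2), (-2, 1, 2), (2, 3, -1), (-1, 3, 2), (2, 1, -2), (-2, 3, 1)
river cycle of g (length 6): (-2, 3, 1), (1, 3, -2), (-2, 1, 2), (2, 3, -1), (-1, 3, 2), (2, 1, -2)
cycles coincide ⇒ equivalent

yes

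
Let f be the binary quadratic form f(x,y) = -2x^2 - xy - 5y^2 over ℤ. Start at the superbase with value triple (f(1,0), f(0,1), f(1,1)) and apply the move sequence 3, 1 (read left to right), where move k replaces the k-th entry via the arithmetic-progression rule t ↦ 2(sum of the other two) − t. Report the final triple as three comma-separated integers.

start (-2,-5,-8) = (f(1,0),f(0,1),f(1,1))
replace slot 3: 2·((-2)+(-5)) − (-8) = -6 → (-2,-5,-6)
replace slot 1: 2·((-5)+(-6)) − (-2) = -20 → (-20,-5,-6)

-20,-5,-6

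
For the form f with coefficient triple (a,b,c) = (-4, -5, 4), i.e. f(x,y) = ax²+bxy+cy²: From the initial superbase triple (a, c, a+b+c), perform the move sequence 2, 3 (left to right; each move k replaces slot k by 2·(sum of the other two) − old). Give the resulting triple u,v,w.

start (-4,4,-5) = (f(1,0),f(0,1),f(1,1))
replace slot 2: 2·((-4)+(-5)) − 4 = -22 → (-4,-22,-5)
replace slot 3: 2·((-4)+(-22)) − (-5) = -47 → (-4,-22,-47)

-4,-22,-47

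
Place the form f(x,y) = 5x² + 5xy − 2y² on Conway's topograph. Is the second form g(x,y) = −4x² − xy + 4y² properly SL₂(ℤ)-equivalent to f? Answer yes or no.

D₁ = 65, D₂ = 65
river cycle of f (length 6): (-2, 7, 2), (2, 5, -5), (-5, 5, 2), (2, 7, -2), (-2, 5, 5), (5, 5, -2)
river cycle of g (length 6): (4, 1, -4), (-4, 7, 1), (1, 7, -4), (-4, 1, 4), (4, 7, -1), (-1, 7, 4)
cycles differ ⇒ inequivalent

no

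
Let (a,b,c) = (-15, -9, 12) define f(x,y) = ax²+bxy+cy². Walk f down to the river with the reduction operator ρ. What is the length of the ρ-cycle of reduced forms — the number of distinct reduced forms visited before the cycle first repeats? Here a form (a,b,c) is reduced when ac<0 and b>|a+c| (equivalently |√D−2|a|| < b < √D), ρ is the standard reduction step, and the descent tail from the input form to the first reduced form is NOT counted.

D = 801, ⌊√D⌋ = 28
descent: ρ → (12,9,-15)  [lands on river]
river: ρ → (-15,21,6)
river: ρ → (6,27,-3)
river: ρ → (-3,27,6)
river: ρ → (6,21,-15)
river: ρ → (-15,9,12)
river: ρ → (12,15,-12)
river: ρ → (-12,9,15)
river: ρ → (15,21,-6)
river: ρ → (-6,27,3)
river: ρ → (3,27,-6)
river: ρ → (-6,21,15)
river: ρ → (15,9,-12)
river: ρ → (-12,15,12)
ρ-cycle length = 14 (tail of 1 descent step not counted)

14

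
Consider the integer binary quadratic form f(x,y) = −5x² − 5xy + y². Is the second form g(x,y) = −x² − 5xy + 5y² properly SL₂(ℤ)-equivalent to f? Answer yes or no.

D₁ = 45, D₂ = 45
river cycle of f (length 2): (1, 5, -5), (-5, 5, 1)
river cycle of g (length 2): (5, 5, -1), (-1, 5, 5)
cycles differ ⇒ inequivalent

no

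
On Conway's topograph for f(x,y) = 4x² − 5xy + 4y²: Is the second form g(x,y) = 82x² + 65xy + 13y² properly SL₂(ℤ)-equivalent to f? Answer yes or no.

D₁ = -39, D₂ = -39
f: translate: b→3 (≡-5 mod 8), so (4,-5,4)→(4,3,3)
f: flip: (4,3,3)→(3,-3,4)
f: translate: b→3 (≡-3 mod 6), so (3,-3,4)→(3,3,4)
f: reduced (well bottom): (3,3,4) with a≤c, −a<b≤a
g: flip: (82,65,13)→(13,-65,82)
g: translate: b→13 (≡-65 mod 26), so (13,-65,82)→(13,13,4)
g: flip: (13,13,4)→(4,-13,13)
g: translate: b→3 (≡-13 mod 8), so (4,-13,13)→(4,3,3)
g: flip: (4,3,3)→(3,-3,4)
g: translate: b→3 (≡-3 mod 6), so (3,-3,4)→(3,3,4)
g: reduced (well bottom): (3,3,4) with a≤c, −a<b≤a
reduced forms (3, 3, 4) vs (3, 3, 4) ⇒ equivalent

yes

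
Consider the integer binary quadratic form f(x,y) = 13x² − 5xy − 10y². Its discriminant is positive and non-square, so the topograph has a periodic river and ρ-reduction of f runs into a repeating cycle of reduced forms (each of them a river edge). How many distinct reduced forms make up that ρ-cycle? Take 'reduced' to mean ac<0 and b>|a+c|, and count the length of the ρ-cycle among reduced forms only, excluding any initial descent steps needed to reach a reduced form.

D = 545, ⌊√D⌋ = 23
descent: ρ → (-10,5,13)  [lands on river]
river: ρ → (13,21,-2)
river: ρ → (-2,23,2)
river: ρ → (2,21,-13)
river: ρ → (-13,5,10)
river: ρ → (10,15,-8)
river: ρ → (-8,17,8)
river: ρ → (8,15,-10)
ρ-cycle length = 8 (tail of 1 descent step not counted)

8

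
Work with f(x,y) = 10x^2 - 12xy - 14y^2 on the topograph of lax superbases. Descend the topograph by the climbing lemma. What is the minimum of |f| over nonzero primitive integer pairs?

descent: ρ → (-14,12,10)  [lands on river]
river: ρ → (10,8,-16)
river: ρ → (-16,24,2)
river: ρ → (2,24,-16)
river: ρ → (-16,8,10)
river: ρ → (10,12,-14)
river: ρ → (-14,16,8)
river: ρ → (8,16,-14)
closes: descent 1, river 8
min |a| on river = 2

2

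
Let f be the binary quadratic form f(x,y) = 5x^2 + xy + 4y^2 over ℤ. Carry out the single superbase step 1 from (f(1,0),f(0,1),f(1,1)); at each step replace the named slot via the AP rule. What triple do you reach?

start (5,4,10) = (f(1,0),f(0,1),f(1,1))
replace slot 1: 2·(4+10) − 5 = 23 → (23,4,10)

23,4,10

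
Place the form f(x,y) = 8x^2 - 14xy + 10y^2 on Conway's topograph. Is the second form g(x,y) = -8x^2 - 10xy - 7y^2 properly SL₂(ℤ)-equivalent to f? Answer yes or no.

D₁ = -124, D₂ = -124
f: translate: b→2 (≡-14 mod 16), so (8,-14,10)→(8,2,4)
f: flip: (8,2,4)→(4,-2,8)
f: reduced (well bottom): (4,-2,8) with a≤c, −a<b≤a
g is negative-definite; reduce −g:
−g: translate: b→-6 (≡10 mod 16), so (8,10,7)→(8,-6,5)
−g: flip: (8,-6,5)→(5,6,8)
−g: translate: b→-4 (≡6 mod 10), so (5,6,8)→(5,-4,7)
−g: reduced (well bottom): (5,-4,7) with a≤c, −a<b≤a
flip sign back: reduced form of g is (-5,4,-7)
reduced forms (4, -2, 8) vs (-5, 4, -7) ⇒ inequivalent

no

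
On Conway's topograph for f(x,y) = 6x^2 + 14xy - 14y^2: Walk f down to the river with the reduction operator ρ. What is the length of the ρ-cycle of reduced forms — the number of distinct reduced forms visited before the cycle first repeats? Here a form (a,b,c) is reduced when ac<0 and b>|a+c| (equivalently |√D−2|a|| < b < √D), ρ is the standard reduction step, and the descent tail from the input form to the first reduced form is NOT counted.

D = 532, ⌊√D⌋ = 23
river: ρ → (-14,14,6)
river: ρ → (6,22,-2)
river: ρ → (-2,22,6)
river: ρ → (6,14,-14)
ρ-cycle length = 4 (tail of 0 descent steps not counted)

4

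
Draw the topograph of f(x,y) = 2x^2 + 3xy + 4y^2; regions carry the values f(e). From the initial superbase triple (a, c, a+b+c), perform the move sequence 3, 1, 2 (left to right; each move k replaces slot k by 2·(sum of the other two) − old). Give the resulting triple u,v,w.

start (2,4,9) = (f(1,0),f(0,1),f(1,1))
replace slot 3: 2·(2+4) − 9 = 3 → (2,4,3)
replace slot 1: 2·(4+3) − 2 = 12 → (12,4,3)
replace slot 2: 2·(12+3) − 4 = 26 → (12,26,3)

12,26,3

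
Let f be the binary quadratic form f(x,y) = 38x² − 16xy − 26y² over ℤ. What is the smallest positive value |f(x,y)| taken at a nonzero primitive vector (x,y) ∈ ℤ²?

descent: ρ → (-26,16,38)  [lands on river]
river: ρ → (38,60,-4)
river: ρ → (-4,60,38)
river: ρ → (38,16,-26)
river: ρ → (-26,36,28)
river: ρ → (28,20,-34)
river: ρ → (-34,48,14)
river: ρ → (14,64,-2)
river: ρ → (-2,64,14)
river: ρ → (14,48,-34)
river: ρ → (-34,20,28)
river: ρ → (28,36,-26)
closes: descent 1, river 12
min |a| on river = 2

2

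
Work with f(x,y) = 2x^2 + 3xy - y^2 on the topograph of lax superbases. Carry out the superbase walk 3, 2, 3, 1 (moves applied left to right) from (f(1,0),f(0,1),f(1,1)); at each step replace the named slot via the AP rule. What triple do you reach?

start (2,-1,4) = (f(1,0),f(0,1),f(1,1))
replace slot 3: 2·(2+(-1)) − 4 = -2 → (2,-1,-2)
replace slot 2: 2·(2+(-2)) − (-1) = 1 → (2,1,-2)
replace slot 3: 2·(2+1) − (-2) = 8 → (2,1,8)
replace slot 1: 2·(1+8) − 2 = 16 → (16,1,8)

16,1,8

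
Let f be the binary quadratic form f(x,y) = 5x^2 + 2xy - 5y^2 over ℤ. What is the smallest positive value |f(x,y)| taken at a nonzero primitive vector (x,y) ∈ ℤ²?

river: ρ → (-5,8,2)
river: ρ → (2,8,-5)
river: ρ → (-5,2,5)
river: ρ → (5,8,-2)
river: ρ → (-2,8,5)
river: ρ → (5,2,-5)
closes: descent 0, river 6
min |a| on river = 2

2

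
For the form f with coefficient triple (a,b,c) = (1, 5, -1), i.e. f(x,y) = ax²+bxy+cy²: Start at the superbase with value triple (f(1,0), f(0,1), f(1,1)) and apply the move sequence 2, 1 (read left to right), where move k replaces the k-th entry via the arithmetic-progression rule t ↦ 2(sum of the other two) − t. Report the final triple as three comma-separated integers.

start (1,-1,5) = (f(1,0),f(0,1),f(1,1))
replace slot 2: 2·(1+5) − (-1) = 13 → (1,13,5)
replace slot 1: 2·(13+5) − 1 = 35 → (35,13,5)

35,13,5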